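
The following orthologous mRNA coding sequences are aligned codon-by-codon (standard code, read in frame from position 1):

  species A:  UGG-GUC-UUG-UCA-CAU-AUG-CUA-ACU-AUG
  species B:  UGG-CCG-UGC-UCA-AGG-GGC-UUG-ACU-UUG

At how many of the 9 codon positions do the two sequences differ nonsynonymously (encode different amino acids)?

5

Codon 1: UGG Trp / UGG Trp — identical.
Codon 2: GUC Val / CCG Pro — nonsynonymous.
Codon 3: UUG Leu / UGC Cys — nonsynonymous.
Codon 4: UCA Ser / UCA Ser — identical.
Codon 5: CAU His / AGG Arg — nonsynonymous.
Codon 6: AUG Met / GGC Gly — nonsynonymous.
Codon 7: CUA Leu / UUG Leu — synonymous.
Codon 8: ACU Thr / ACU Thr — identical.
Codon 9: AUG Met / UUG Leu — nonsynonymous.
Nonsynonymous differences: 5.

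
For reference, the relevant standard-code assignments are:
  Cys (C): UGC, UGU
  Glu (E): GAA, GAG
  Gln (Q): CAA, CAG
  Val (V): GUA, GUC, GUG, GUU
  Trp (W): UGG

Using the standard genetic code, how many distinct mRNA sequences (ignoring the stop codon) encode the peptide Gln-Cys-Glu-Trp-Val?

32

Gln: 2 codons.
Cys: 2 codons.
Glu: 2 codons.
Trp: 1 codon.
Val: 4 codons.
2 × 2 × 2 × 1 × 4 = 32.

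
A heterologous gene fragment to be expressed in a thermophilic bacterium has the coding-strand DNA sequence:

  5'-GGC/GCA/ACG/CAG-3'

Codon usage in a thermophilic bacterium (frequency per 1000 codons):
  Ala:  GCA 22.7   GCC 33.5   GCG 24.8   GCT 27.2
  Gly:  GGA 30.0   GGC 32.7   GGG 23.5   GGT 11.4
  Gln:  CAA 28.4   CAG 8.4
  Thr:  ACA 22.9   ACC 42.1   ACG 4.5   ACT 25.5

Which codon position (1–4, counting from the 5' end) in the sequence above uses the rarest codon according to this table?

3

Codon 1 GGC (Gly): 32.7 per 1000.
Codon 2 GCA (Ala): 22.7 per 1000.
Codon 3 ACG (Thr): 4.5 per 1000.
Codon 4 CAG (Gln): 8.4 per 1000.
Lowest frequency is 4.5 at codon 3.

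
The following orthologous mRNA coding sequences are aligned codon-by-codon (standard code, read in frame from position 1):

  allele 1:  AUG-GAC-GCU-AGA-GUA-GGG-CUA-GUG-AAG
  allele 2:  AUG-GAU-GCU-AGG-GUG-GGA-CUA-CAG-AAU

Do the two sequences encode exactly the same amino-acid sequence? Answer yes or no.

Codon 1: AUG Met / AUG Met — identical.
Codon 2: GAC Asp / GAU Asp — synonymous.
Codon 3: GCU Ala / GCU Ala — identical.
Codon 4: AGA Arg / AGG Arg — synonymous.
Codon 5: GUA Val / GUG Val — synonymous.
Codon 6: GGG Gly / GGA Gly — synonymous.
Codon 7: CUA Leu / CUA Leu — identical.
Codon 8: GUG Val / CAG Gln — nonsynonymous.
Codon 9: AAG Lys / AAU Asn — nonsynonymous.
Nonsynonymous differences: 2 → different protein.

no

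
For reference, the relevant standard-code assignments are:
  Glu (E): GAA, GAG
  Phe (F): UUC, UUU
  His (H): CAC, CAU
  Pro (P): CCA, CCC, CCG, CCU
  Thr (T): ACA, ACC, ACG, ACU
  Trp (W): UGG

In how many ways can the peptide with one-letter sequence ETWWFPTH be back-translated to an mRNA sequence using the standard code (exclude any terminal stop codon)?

512

Glu: 2 codons.
Thr: 4 codons.
Trp: 1 codon.
Trp: 1 codon.
Phe: 2 codons.
Pro: 4 codons.
Thr: 4 codons.
His: 2 codons.
2 × 4 × 1 × 1 × 2 × 4 × 4 × 2 = 512.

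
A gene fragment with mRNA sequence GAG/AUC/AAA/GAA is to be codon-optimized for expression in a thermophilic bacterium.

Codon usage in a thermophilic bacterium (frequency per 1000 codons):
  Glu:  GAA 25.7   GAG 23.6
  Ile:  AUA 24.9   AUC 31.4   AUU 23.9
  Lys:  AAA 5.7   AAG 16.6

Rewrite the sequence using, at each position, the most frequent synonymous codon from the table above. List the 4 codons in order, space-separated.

GAA AUC AAG GAA

Codon 1 (Glu): best is GAA at 25.7.
Codon 2 (Ile): best is AUC at 31.4.
Codon 3 (Lys): best is AAG at 16.6.
Codon 4 (Glu): best is GAA at 25.7.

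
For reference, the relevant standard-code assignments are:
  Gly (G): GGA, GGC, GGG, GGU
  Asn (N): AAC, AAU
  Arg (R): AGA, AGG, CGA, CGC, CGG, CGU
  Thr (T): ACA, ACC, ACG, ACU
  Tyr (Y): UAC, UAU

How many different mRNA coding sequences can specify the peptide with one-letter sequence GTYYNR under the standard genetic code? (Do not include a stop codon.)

Gly: 4 codons.
Thr: 4 codons.
Tyr: 2 codons.
Tyr: 2 codons.
Asn: 2 codons.
Arg: 6 codons.
4 × 4 × 2 × 2 × 2 × 6 = 768.

768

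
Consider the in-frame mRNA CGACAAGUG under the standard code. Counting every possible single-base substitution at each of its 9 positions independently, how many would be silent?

Codon 1 (CGA, Arg): 4 synonymous substitutions.
Codon 2 (CAA, Gln): 1 synonymous substitution.
Codon 3 (GUG, Val): 3 synonymous substitutions.
Total: 4 + 1 + 3 = 8.

8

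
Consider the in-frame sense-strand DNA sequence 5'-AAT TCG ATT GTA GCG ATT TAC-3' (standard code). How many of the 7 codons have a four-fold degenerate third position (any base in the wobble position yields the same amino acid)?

Codon 1 AAT (Asn): third position 2-fold.
Codon 2 TCG (Ser): third position 4-fold.
Codon 3 ATT (Ile): third position 3-fold.
Codon 4 GTA (Val): third position 4-fold.
Codon 5 GCG (Ala): third position 4-fold.
Codon 6 ATT (Ile): third position 3-fold.
Codon 7 TAC (Tyr): third position 2-fold.
Four-fold degenerate third positions: 3.

3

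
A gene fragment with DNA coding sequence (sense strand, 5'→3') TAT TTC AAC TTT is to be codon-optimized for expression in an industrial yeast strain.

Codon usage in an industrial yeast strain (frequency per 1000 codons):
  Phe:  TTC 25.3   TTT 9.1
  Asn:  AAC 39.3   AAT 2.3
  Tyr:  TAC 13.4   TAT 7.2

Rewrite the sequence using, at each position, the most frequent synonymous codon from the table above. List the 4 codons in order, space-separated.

Codon 1 (Tyr): best is TAC at 13.4.
Codon 2 (Phe): best is TTC at 25.3.
Codon 3 (Asn): best is AAC at 39.3.
Codon 4 (Phe): best is TTC at 25.3.

TAC TTC AAC TTC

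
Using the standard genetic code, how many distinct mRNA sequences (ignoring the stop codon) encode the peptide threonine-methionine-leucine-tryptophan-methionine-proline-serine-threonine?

2304

Thr: 4 codons.
Met: 1 codon.
Leu: 6 codons.
Trp: 1 codon.
Met: 1 codon.
Pro: 4 codons.
Ser: 6 codons.
Thr: 4 codons.
4 × 1 × 6 × 1 × 1 × 4 × 6 × 4 = 2304.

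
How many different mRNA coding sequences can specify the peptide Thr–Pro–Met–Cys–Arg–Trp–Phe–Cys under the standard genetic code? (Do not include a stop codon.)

Thr: 4 codons.
Pro: 4 codons.
Met: 1 codon.
Cys: 2 codons.
Arg: 6 codons.
Trp: 1 codon.
Phe: 2 codons.
Cys: 2 codons.
4 × 4 × 1 × 2 × 6 × 1 × 2 × 2 = 768.

768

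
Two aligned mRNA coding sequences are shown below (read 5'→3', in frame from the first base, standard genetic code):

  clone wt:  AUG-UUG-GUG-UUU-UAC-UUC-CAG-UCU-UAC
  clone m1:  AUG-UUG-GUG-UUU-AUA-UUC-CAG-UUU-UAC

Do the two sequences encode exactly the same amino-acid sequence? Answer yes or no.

no

Codon 1: AUG Met / AUG Met — identical.
Codon 2: UUG Leu / UUG Leu — identical.
Codon 3: GUG Val / GUG Val — identical.
Codon 4: UUU Phe / UUU Phe — identical.
Codon 5: UAC Tyr / AUA Ile — nonsynonymous.
Codon 6: UUC Phe / UUC Phe — identical.
Codon 7: CAG Gln / CAG Gln — identical.
Codon 8: UCU Ser / UUU Phe — nonsynonymous.
Codon 9: UAC Tyr / UAC Tyr — identical.
Nonsynonymous differences: 2 → different protein.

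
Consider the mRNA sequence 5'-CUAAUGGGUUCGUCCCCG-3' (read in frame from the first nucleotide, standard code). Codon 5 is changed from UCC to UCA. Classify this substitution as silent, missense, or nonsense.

Position 15 falls in codon 5: UCC → Ser.
After the substitution the codon is UCA → Ser.
Both encode Ser, so the change is synonymous.

silent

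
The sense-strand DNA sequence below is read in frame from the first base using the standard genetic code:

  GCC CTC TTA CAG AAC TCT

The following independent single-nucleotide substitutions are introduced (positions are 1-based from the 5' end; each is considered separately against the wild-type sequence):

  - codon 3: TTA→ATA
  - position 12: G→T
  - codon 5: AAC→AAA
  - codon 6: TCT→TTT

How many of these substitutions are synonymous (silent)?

Codon 3: TTA (Leu) → ATA (Ile) — missense.
Codon 4: CAG (Gln) → CAT (His) — missense.
Codon 5: AAC (Asn) → AAA (Lys) — missense.
Codon 6: TCT (Ser) → TTT (Phe) — missense.
Synonymous: 0 of 4.

0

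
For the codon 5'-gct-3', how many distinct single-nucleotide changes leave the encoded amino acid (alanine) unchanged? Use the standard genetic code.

3

Position 1: none → 0 synonymous.
Position 2: none → 0 synonymous.
Position 3: GCC, GCA, GCG → 3 synonymous.
Total: 0 + 0 + 3 = 3.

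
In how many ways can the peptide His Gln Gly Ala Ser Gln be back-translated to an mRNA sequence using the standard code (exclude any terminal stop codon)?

His: 2 codons.
Gln: 2 codons.
Gly: 4 codons.
Ala: 4 codons.
Ser: 6 codons.
Gln: 2 codons.
2 × 2 × 4 × 4 × 6 × 2 = 768.

768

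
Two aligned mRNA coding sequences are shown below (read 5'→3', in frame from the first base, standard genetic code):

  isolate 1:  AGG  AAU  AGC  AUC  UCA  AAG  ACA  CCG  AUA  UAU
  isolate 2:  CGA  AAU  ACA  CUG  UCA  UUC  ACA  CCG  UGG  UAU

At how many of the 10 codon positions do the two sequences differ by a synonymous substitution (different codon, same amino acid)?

1

Codon 1: AGG Arg / CGA Arg — synonymous.
Codon 2: AAU Asn / AAU Asn — identical.
Codon 3: AGC Ser / ACA Thr — nonsynonymous.
Codon 4: AUC Ile / CUG Leu — nonsynonymous.
Codon 5: UCA Ser / UCA Ser — identical.
Codon 6: AAG Lys / UUC Phe — nonsynonymous.
Codon 7: ACA Thr / ACA Thr — identical.
Codon 8: CCG Pro / CCG Pro — identical.
Codon 9: AUA Ile / UGG Trp — nonsynonymous.
Codon 10: UAU Tyr / UAU Tyr — identical.
Synonymous differences: 1.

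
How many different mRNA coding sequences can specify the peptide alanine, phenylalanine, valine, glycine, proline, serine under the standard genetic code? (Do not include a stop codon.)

Ala: 4 codons.
Phe: 2 codons.
Val: 4 codons.
Gly: 4 codons.
Pro: 4 codons.
Ser: 6 codons.
4 × 2 × 4 × 4 × 4 × 6 = 3072.

3072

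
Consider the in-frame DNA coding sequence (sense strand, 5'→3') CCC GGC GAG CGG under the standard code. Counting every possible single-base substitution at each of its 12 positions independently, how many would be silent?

11

Codon 1 (CCC, Pro): 3 synonymous substitutions.
Codon 2 (GGC, Gly): 3 synonymous substitutions.
Codon 3 (GAG, Glu): 1 synonymous substitution.
Codon 4 (CGG, Arg): 4 synonymous substitutions.
Total: 3 + 3 + 1 + 4 = 11.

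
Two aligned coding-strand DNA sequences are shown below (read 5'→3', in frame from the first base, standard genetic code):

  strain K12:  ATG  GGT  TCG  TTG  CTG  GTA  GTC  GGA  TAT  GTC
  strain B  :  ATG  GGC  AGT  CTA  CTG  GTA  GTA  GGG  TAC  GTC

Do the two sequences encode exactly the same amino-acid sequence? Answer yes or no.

yes

Codon 1: ATG Met / ATG Met — identical.
Codon 2: GGT Gly / GGC Gly — synonymous.
Codon 3: TCG Ser / AGT Ser — synonymous.
Codon 4: TTG Leu / CTA Leu — synonymous.
Codon 5: CTG Leu / CTG Leu — identical.
Codon 6: GTA Val / GTA Val — identical.
Codon 7: GTC Val / GTA Val — synonymous.
Codon 8: GGA Gly / GGG Gly — synonymous.
Codon 9: TAT Tyr / TAC Tyr — synonymous.
Codon 10: GTC Val / GTC Val — identical.
Nonsynonymous differences: 0 → same protein.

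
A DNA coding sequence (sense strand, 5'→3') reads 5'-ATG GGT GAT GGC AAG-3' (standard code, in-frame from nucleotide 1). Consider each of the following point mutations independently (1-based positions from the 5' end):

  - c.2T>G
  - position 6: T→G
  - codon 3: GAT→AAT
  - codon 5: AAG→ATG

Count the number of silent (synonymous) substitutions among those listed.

1

Codon 1: ATG (Met) → AGG (Arg) — missense.
Codon 2: GGT (Gly) → GGG (Gly) — synonymous.
Codon 3: GAT (Asp) → AAT (Asn) — missense.
Codon 5: AAG (Lys) → ATG (Met) — missense.
Synonymous: 1 of 4.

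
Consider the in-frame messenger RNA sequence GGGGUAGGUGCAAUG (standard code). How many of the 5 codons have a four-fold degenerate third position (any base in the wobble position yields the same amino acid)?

4

Codon 1 GGG (Gly): third position 4-fold.
Codon 2 GUA (Val): third position 4-fold.
Codon 3 GGU (Gly): third position 4-fold.
Codon 4 GCA (Ala): third position 4-fold.
Codon 5 AUG (Met): third position 1-fold.
Four-fold degenerate third positions: 4.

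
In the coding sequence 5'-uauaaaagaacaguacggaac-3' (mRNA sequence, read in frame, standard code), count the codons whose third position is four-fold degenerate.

Codon 1 UAU (Tyr): third position 2-fold.
Codon 2 AAA (Lys): third position 2-fold.
Codon 3 AGA (Arg): third position 2-fold.
Codon 4 ACA (Thr): third position 4-fold.
Codon 5 GUA (Val): third position 4-fold.
Codon 6 CGG (Arg): third position 4-fold.
Codon 7 AAC (Asn): third position 2-fold.
Four-fold degenerate third positions: 3.

3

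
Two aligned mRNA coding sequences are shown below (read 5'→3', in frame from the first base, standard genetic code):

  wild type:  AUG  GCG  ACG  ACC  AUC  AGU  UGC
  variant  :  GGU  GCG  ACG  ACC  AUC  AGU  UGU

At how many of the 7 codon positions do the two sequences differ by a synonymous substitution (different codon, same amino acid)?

Codon 1: AUG Met / GGU Gly — nonsynonymous.
Codon 2: GCG Ala / GCG Ala — identical.
Codon 3: ACG Thr / ACG Thr — identical.
Codon 4: ACC Thr / ACC Thr — identical.
Codon 5: AUC Ile / AUC Ile — identical.
Codon 6: AGU Ser / AGU Ser — identical.
Codon 7: UGC Cys / UGU Cys — synonymous.
Synonymous differences: 1.

1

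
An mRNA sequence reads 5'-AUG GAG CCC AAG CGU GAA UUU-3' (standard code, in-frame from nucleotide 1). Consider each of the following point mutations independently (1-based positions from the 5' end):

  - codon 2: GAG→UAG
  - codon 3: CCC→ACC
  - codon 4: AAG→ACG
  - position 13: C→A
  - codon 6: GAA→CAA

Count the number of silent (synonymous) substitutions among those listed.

0

Codon 2: GAG (Glu) → UAG (Stop) — nonsense.
Codon 3: CCC (Pro) → ACC (Thr) — missense.
Codon 4: AAG (Lys) → ACG (Thr) — missense.
Codon 5: CGU (Arg) → AGU (Ser) — missense.
Codon 6: GAA (Glu) → CAA (Gln) — missense.
Synonymous: 0 of 5.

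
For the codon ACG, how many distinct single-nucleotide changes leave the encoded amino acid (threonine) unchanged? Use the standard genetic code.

3

Position 1: none → 0 synonymous.
Position 2: none → 0 synonymous.
Position 3: ACU, ACC, ACA → 3 synonymous.
Total: 0 + 0 + 3 = 3.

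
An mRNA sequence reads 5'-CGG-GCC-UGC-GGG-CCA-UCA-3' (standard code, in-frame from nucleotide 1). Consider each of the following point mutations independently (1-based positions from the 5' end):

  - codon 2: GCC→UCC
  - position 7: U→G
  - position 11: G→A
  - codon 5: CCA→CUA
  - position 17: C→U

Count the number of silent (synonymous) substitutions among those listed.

0

Codon 2: GCC (Ala) → UCC (Ser) — missense.
Codon 3: UGC (Cys) → GGC (Gly) — missense.
Codon 4: GGG (Gly) → GAG (Glu) — missense.
Codon 5: CCA (Pro) → CUA (Leu) — missense.
Codon 6: UCA (Ser) → UUA (Leu) — missense.
Synonymous: 0 of 5.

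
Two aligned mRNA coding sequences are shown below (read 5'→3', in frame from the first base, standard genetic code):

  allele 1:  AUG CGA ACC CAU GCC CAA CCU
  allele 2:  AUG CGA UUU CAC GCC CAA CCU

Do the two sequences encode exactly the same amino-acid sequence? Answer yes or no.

no

Codon 1: AUG Met / AUG Met — identical.
Codon 2: CGA Arg / CGA Arg — identical.
Codon 3: ACC Thr / UUU Phe — nonsynonymous.
Codon 4: CAU His / CAC His — synonymous.
Codon 5: GCC Ala / GCC Ala — identical.
Codon 6: CAA Gln / CAA Gln — identical.
Codon 7: CCU Pro / CCU Pro — identical.
Nonsynonymous differences: 1 → different protein.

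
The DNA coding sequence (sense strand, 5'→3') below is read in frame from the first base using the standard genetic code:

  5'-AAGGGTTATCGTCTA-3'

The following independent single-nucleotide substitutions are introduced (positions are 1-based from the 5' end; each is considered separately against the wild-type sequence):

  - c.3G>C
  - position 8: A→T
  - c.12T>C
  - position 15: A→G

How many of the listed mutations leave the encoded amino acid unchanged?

Codon 1: AAG (Lys) → AAC (Asn) — missense.
Codon 3: TAT (Tyr) → TTT (Phe) — missense.
Codon 4: CGT (Arg) → CGC (Arg) — synonymous.
Codon 5: CTA (Leu) → CTG (Leu) — synonymous.
Synonymous: 2 of 4.

2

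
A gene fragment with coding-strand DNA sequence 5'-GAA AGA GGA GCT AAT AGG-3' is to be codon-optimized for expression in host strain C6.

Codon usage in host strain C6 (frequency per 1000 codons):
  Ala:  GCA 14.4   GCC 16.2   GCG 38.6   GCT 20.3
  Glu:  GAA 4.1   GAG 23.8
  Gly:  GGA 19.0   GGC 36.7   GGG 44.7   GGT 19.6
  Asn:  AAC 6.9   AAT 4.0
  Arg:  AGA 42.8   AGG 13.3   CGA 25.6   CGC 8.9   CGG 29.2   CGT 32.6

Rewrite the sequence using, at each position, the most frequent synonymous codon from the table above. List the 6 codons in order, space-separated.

Codon 1 (Glu): best is GAG at 23.8.
Codon 2 (Arg): best is AGA at 42.8.
Codon 3 (Gly): best is GGG at 44.7.
Codon 4 (Ala): best is GCG at 38.6.
Codon 5 (Asn): best is AAC at 6.9.
Codon 6 (Arg): best is AGA at 42.8.

GAG AGA GGG GCG AAC AGA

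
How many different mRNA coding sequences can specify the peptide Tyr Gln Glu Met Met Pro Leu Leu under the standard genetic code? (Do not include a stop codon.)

Tyr: 2 codons.
Gln: 2 codons.
Glu: 2 codons.
Met: 1 codon.
Met: 1 codon.
Pro: 4 codons.
Leu: 6 codons.
Leu: 6 codons.
2 × 2 × 2 × 1 × 1 × 4 × 6 × 6 = 1152.

1152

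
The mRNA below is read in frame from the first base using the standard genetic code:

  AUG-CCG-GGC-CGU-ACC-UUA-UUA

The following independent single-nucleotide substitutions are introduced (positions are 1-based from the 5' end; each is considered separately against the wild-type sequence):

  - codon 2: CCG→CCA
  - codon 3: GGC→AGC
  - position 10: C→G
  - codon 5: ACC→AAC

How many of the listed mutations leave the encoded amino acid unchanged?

Codon 2: CCG (Pro) → CCA (Pro) — synonymous.
Codon 3: GGC (Gly) → AGC (Ser) — missense.
Codon 4: CGU (Arg) → GGU (Gly) — missense.
Codon 5: ACC (Thr) → AAC (Asn) — missense.
Synonymous: 1 of 4.

1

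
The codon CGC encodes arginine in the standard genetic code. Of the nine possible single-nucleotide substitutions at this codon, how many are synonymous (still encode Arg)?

3

Position 1: none → 0 synonymous.
Position 2: none → 0 synonymous.
Position 3: CGT, CGA, CGG → 3 synonymous.
Total: 0 + 0 + 3 = 3.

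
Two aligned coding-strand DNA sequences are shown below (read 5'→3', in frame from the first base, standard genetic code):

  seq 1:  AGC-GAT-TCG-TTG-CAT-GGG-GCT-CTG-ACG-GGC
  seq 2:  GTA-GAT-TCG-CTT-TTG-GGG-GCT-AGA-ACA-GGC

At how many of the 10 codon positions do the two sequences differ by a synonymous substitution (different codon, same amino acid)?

Codon 1: AGC Ser / GTA Val — nonsynonymous.
Codon 2: GAT Asp / GAT Asp — identical.
Codon 3: TCG Ser / TCG Ser — identical.
Codon 4: TTG Leu / CTT Leu — synonymous.
Codon 5: CAT His / TTG Leu — nonsynonymous.
Codon 6: GGG Gly / GGG Gly — identical.
Codon 7: GCT Ala / GCT Ala — identical.
Codon 8: CTG Leu / AGA Arg — nonsynonymous.
Codon 9: ACG Thr / ACA Thr — synonymous.
Codon 10: GGC Gly / GGC Gly — identical.
Synonymous differences: 2.

2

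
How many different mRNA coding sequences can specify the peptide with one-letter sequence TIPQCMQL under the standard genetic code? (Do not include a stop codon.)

Thr: 4 codons.
Ile: 3 codons.
Pro: 4 codons.
Gln: 2 codons.
Cys: 2 codons.
Met: 1 codon.
Gln: 2 codons.
Leu: 6 codons.
4 × 3 × 4 × 2 × 2 × 1 × 2 × 6 = 2304.

2304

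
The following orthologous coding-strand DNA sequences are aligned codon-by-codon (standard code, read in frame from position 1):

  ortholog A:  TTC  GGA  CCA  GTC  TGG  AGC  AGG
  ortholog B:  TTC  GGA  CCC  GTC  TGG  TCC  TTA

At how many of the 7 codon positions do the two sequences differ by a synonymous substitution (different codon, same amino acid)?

Codon 1: TTC Phe / TTC Phe — identical.
Codon 2: GGA Gly / GGA Gly — identical.
Codon 3: CCA Pro / CCC Pro — synonymous.
Codon 4: GTC Val / GTC Val — identical.
Codon 5: TGG Trp / TGG Trp — identical.
Codon 6: AGC Ser / TCC Ser — synonymous.
Codon 7: AGG Arg / TTA Leu — nonsynonymous.
Synonymous differences: 2.

2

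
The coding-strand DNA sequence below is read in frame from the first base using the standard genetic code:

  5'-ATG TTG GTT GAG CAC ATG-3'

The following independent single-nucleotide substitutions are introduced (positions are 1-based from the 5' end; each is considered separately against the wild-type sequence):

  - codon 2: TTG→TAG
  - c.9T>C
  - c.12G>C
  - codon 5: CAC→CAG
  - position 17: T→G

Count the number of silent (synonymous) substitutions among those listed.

1

Codon 2: TTG (Leu) → TAG (Stop) — nonsense.
Codon 3: GTT (Val) → GTC (Val) — synonymous.
Codon 4: GAG (Glu) → GAC (Asp) — missense.
Codon 5: CAC (His) → CAG (Gln) — missense.
Codon 6: ATG (Met) → AGG (Arg) — missense.
Synonymous: 1 of 5.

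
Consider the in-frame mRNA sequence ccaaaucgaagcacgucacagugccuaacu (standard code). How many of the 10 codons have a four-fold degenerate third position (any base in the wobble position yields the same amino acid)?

Codon 1 CCA (Pro): third position 4-fold.
Codon 2 AAU (Asn): third position 2-fold.
Codon 3 CGA (Arg): third position 4-fold.
Codon 4 AGC (Ser): third position 2-fold.
Codon 5 ACG (Thr): third position 4-fold.
Codon 6 UCA (Ser): third position 4-fold.
Codon 7 CAG (Gln): third position 2-fold.
Codon 8 UGC (Cys): third position 2-fold.
Codon 9 CUA (Leu): third position 4-fold.
Codon 10 ACU (Thr): third position 4-fold.
Four-fold degenerate third positions: 6.

6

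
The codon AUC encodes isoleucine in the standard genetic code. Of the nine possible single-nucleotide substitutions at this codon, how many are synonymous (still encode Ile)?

Position 1: none → 0 synonymous.
Position 2: none → 0 synonymous.
Position 3: AUU, AUA → 2 synonymous.
Total: 0 + 0 + 2 = 2.

2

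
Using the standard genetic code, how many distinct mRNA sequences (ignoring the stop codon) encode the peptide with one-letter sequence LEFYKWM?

96

Leu: 6 codons.
Glu: 2 codons.
Phe: 2 codons.
Tyr: 2 codons.
Lys: 2 codons.
Trp: 1 codon.
Met: 1 codon.
6 × 2 × 2 × 2 × 2 × 1 × 1 = 96.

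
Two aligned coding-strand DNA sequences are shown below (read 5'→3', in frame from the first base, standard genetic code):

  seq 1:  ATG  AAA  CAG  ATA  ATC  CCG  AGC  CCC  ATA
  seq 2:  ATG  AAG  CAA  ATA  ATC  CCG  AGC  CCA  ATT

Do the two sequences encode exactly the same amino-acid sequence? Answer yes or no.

yes

Codon 1: ATG Met / ATG Met — identical.
Codon 2: AAA Lys / AAG Lys — synonymous.
Codon 3: CAG Gln / CAA Gln — synonymous.
Codon 4: ATA Ile / ATA Ile — identical.
Codon 5: ATC Ile / ATC Ile — identical.
Codon 6: CCG Pro / CCG Pro — identical.
Codon 7: AGC Ser / AGC Ser — identical.
Codon 8: CCC Pro / CCA Pro — synonymous.
Codon 9: ATA Ile / ATT Ile — synonymous.
Nonsynonymous differences: 0 → same protein.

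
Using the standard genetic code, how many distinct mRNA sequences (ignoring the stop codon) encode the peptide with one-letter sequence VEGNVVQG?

Val: 4 codons.
Glu: 2 codons.
Gly: 4 codons.
Asn: 2 codons.
Val: 4 codons.
Val: 4 codons.
Gln: 2 codons.
Gly: 4 codons.
4 × 2 × 4 × 2 × 4 × 4 × 2 × 4 = 8192.

8192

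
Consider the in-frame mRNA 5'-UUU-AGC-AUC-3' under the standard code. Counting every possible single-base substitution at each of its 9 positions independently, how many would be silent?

4

Codon 1 (UUU, Phe): 1 synonymous substitution.
Codon 2 (AGC, Ser): 1 synonymous substitution.
Codon 3 (AUC, Ile): 2 synonymous substitutions.
Total: 1 + 1 + 2 = 4.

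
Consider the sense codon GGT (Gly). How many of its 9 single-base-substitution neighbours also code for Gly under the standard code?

Position 1: none → 0 synonymous.
Position 2: none → 0 synonymous.
Position 3: GGC, GGA, GGG → 3 synonymous.
Total: 0 + 0 + 3 = 3.

3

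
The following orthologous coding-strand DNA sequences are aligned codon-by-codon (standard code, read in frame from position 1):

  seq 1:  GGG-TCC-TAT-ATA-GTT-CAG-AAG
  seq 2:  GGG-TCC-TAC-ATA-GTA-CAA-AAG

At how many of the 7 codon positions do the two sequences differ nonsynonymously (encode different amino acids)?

Codon 1: GGG Gly / GGG Gly — identical.
Codon 2: TCC Ser / TCC Ser — identical.
Codon 3: TAT Tyr / TAC Tyr — synonymous.
Codon 4: ATA Ile / ATA Ile — identical.
Codon 5: GTT Val / GTA Val — synonymous.
Codon 6: CAG Gln / CAA Gln — synonymous.
Codon 7: AAG Lys / AAG Lys — identical.
Nonsynonymous differences: 0.

0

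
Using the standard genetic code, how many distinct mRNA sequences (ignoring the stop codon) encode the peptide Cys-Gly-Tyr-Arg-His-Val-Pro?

Cys: 2 codons.
Gly: 4 codons.
Tyr: 2 codons.
Arg: 6 codons.
His: 2 codons.
Val: 4 codons.
Pro: 4 codons.
2 × 4 × 2 × 6 × 2 × 4 × 4 = 3072.

3072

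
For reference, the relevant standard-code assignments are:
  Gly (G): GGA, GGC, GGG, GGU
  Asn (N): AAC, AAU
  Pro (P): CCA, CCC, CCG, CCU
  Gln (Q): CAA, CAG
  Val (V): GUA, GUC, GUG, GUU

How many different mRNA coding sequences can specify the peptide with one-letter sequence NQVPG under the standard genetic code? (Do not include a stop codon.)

256

Asn: 2 codons.
Gln: 2 codons.
Val: 4 codons.
Pro: 4 codons.
Gly: 4 codons.
2 × 2 × 4 × 4 × 4 = 256.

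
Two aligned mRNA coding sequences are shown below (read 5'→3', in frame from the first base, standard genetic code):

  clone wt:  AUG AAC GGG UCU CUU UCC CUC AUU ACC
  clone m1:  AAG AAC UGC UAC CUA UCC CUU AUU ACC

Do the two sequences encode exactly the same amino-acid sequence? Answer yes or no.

no

Codon 1: AUG Met / AAG Lys — nonsynonymous.
Codon 2: AAC Asn / AAC Asn — identical.
Codon 3: GGG Gly / UGC Cys — nonsynonymous.
Codon 4: UCU Ser / UAC Tyr — nonsynonymous.
Codon 5: CUU Leu / CUA Leu — synonymous.
Codon 6: UCC Ser / UCC Ser — identical.
Codon 7: CUC Leu / CUU Leu — synonymous.
Codon 8: AUU Ile / AUU Ile — identical.
Codon 9: ACC Thr / ACC Thr — identical.
Nonsynonymous differences: 3 → different protein.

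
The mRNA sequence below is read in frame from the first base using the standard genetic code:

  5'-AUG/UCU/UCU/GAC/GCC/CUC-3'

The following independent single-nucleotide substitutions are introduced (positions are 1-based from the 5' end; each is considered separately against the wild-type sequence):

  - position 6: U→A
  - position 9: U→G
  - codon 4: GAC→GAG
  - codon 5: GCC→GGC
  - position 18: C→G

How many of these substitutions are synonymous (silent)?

3

Codon 2: UCU (Ser) → UCA (Ser) — synonymous.
Codon 3: UCU (Ser) → UCG (Ser) — synonymous.
Codon 4: GAC (Asp) → GAG (Glu) — missense.
Codon 5: GCC (Ala) → GGC (Gly) — missense.
Codon 6: CUC (Leu) → CUG (Leu) — synonymous.
Synonymous: 3 of 5.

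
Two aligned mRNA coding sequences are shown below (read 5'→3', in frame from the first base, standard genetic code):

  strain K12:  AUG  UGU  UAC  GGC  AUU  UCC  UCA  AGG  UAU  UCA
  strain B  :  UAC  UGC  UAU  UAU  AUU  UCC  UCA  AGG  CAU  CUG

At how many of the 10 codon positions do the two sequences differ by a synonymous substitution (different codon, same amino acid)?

Codon 1: AUG Met / UAC Tyr — nonsynonymous.
Codon 2: UGU Cys / UGC Cys — synonymous.
Codon 3: UAC Tyr / UAU Tyr — synonymous.
Codon 4: GGC Gly / UAU Tyr — nonsynonymous.
Codon 5: AUU Ile / AUU Ile — identical.
Codon 6: UCC Ser / UCC Ser — identical.
Codon 7: UCA Ser / UCA Ser — identical.
Codon 8: AGG Arg / AGG Arg — identical.
Codon 9: UAU Tyr / CAU His — nonsynonymous.
Codon 10: UCA Ser / CUG Leu — nonsynonymous.
Synonymous differences: 2.

2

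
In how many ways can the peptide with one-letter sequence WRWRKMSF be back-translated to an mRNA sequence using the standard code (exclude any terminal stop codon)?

Trp: 1 codon.
Arg: 6 codons.
Trp: 1 codon.
Arg: 6 codons.
Lys: 2 codons.
Met: 1 codon.
Ser: 6 codons.
Phe: 2 codons.
1 × 6 × 1 × 6 × 2 × 1 × 6 × 2 = 864.

864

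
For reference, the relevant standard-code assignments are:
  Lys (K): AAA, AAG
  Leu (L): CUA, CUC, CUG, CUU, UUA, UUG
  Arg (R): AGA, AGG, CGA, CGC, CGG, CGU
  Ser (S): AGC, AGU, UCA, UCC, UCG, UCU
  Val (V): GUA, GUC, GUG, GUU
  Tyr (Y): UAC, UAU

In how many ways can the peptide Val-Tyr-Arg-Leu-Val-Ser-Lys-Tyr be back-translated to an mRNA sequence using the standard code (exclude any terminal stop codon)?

27648

Val: 4 codons.
Tyr: 2 codons.
Arg: 6 codons.
Leu: 6 codons.
Val: 4 codons.
Ser: 6 codons.
Lys: 2 codons.
Tyr: 2 codons.
4 × 2 × 6 × 6 × 4 × 6 × 2 × 2 = 27648.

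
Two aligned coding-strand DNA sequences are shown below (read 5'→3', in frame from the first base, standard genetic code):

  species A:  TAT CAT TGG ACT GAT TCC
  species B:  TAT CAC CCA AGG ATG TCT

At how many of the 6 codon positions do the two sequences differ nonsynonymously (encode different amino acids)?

Codon 1: TAT Tyr / TAT Tyr — identical.
Codon 2: CAT His / CAC His — synonymous.
Codon 3: TGG Trp / CCA Pro — nonsynonymous.
Codon 4: ACT Thr / AGG Arg — nonsynonymous.
Codon 5: GAT Asp / ATG Met — nonsynonymous.
Codon 6: TCC Ser / TCT Ser — synonymous.
Nonsynonymous differences: 3.

3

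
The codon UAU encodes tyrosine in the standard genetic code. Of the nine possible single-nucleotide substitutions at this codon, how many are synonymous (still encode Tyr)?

1

Position 1: none → 0 synonymous.
Position 2: none → 0 synonymous.
Position 3: UAC → 1 synonymous.
Total: 0 + 0 + 1 = 1.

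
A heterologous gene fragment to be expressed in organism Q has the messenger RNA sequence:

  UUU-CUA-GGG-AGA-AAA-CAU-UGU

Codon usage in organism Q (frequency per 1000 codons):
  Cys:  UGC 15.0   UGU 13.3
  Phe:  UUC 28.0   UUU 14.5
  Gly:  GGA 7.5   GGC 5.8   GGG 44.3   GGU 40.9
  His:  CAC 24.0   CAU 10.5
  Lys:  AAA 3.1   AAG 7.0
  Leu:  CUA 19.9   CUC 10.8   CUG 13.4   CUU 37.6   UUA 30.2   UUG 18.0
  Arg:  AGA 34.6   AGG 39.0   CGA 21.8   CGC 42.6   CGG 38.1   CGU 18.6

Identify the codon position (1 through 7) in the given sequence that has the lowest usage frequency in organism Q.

Codon 1 UUU (Phe): 14.5 per 1000.
Codon 2 CUA (Leu): 19.9 per 1000.
Codon 3 GGG (Gly): 44.3 per 1000.
Codon 4 AGA (Arg): 34.6 per 1000.
Codon 5 AAA (Lys): 3.1 per 1000.
Codon 6 CAU (His): 10.5 per 1000.
Codon 7 UGU (Cys): 13.3 per 1000.
Lowest frequency is 3.1 at codon 5.

5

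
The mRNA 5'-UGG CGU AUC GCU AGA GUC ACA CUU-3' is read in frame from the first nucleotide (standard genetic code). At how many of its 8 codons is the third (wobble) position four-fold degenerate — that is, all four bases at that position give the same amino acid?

5

Codon 1 UGG (Trp): third position 1-fold.
Codon 2 CGU (Arg): third position 4-fold.
Codon 3 AUC (Ile): third position 3-fold.
Codon 4 GCU (Ala): third position 4-fold.
Codon 5 AGA (Arg): third position 2-fold.
Codon 6 GUC (Val): third position 4-fold.
Codon 7 ACA (Thr): third position 4-fold.
Codon 8 CUU (Leu): third position 4-fold.
Four-fold degenerate third positions: 5.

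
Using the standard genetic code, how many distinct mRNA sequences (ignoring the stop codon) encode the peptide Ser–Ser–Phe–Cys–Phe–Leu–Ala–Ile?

Ser: 6 codons.
Ser: 6 codons.
Phe: 2 codons.
Cys: 2 codons.
Phe: 2 codons.
Leu: 6 codons.
Ala: 4 codons.
Ile: 3 codons.
6 × 6 × 2 × 2 × 2 × 6 × 4 × 3 = 20736.

20736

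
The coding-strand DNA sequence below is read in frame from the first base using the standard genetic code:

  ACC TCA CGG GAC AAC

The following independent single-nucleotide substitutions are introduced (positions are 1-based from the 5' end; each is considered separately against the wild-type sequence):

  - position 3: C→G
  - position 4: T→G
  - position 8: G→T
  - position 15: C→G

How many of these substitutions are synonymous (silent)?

Codon 1: ACC (Thr) → ACG (Thr) — synonymous.
Codon 2: TCA (Ser) → GCA (Ala) — missense.
Codon 3: CGG (Arg) → CTG (Leu) — missense.
Codon 5: AAC (Asn) → AAG (Lys) — missense.
Synonymous: 1 of 4.

1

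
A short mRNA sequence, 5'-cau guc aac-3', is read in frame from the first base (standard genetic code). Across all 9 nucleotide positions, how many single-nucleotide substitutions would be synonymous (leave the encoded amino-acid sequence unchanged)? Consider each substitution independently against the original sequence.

Codon 1 (CAU, His): 1 synonymous substitution.
Codon 2 (GUC, Val): 3 synonymous substitutions.
Codon 3 (AAC, Asn): 1 synonymous substitution.
Total: 1 + 3 + 1 = 5.

5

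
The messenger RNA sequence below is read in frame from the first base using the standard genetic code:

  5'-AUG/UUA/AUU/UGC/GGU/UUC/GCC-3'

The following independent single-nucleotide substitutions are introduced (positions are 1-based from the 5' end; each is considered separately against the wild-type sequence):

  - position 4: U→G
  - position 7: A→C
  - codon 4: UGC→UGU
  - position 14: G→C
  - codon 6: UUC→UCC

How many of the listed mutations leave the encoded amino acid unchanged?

1

Codon 2: UUA (Leu) → GUA (Val) — missense.
Codon 3: AUU (Ile) → CUU (Leu) — missense.
Codon 4: UGC (Cys) → UGU (Cys) — synonymous.
Codon 5: GGU (Gly) → GCU (Ala) — missense.
Codon 6: UUC (Phe) → UCC (Ser) — missense.
Synonymous: 1 of 5.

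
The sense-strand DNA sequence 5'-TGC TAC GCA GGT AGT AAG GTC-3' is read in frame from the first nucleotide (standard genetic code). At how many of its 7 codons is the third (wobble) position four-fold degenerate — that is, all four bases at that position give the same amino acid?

3

Codon 1 TGC (Cys): third position 2-fold.
Codon 2 TAC (Tyr): third position 2-fold.
Codon 3 GCA (Ala): third position 4-fold.
Codon 4 GGT (Gly): third position 4-fold.
Codon 5 AGT (Ser): third position 2-fold.
Codon 6 AAG (Lys): third position 2-fold.
Codon 7 GTC (Val): third position 4-fold.
Four-fold degenerate third positions: 3.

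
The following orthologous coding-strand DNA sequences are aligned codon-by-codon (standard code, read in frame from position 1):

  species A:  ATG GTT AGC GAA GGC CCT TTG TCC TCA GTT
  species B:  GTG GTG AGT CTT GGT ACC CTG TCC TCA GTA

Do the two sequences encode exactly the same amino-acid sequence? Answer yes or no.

no

Codon 1: ATG Met / GTG Val — nonsynonymous.
Codon 2: GTT Val / GTG Val — synonymous.
Codon 3: AGC Ser / AGT Ser — synonymous.
Codon 4: GAA Glu / CTT Leu — nonsynonymous.
Codon 5: GGC Gly / GGT Gly — synonymous.
Codon 6: CCT Pro / ACC Thr — nonsynonymous.
Codon 7: TTG Leu / CTG Leu — synonymous.
Codon 8: TCC Ser / TCC Ser — identical.
Codon 9: TCA Ser / TCA Ser — identical.
Codon 10: GTT Val / GTA Val — synonymous.
Nonsynonymous differences: 3 → different protein.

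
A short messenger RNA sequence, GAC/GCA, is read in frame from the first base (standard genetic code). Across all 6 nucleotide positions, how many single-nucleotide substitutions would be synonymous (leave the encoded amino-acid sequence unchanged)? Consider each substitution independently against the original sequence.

4

Codon 1 (GAC, Asp): 1 synonymous substitution.
Codon 2 (GCA, Ala): 3 synonymous substitutions.
Total: 1 + 3 = 4.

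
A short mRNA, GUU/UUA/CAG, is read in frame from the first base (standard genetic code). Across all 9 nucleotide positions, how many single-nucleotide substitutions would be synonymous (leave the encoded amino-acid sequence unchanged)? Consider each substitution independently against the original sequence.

6

Codon 1 (GUU, Val): 3 synonymous substitutions.
Codon 2 (UUA, Leu): 2 synonymous substitutions.
Codon 3 (CAG, Gln): 1 synonymous substitution.
Total: 3 + 2 + 1 = 6.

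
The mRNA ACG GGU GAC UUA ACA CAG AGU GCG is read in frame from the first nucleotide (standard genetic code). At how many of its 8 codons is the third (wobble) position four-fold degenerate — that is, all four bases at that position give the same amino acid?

4

Codon 1 ACG (Thr): third position 4-fold.
Codon 2 GGU (Gly): third position 4-fold.
Codon 3 GAC (Asp): third position 2-fold.
Codon 4 UUA (Leu): third position 2-fold.
Codon 5 ACA (Thr): third position 4-fold.
Codon 6 CAG (Gln): third position 2-fold.
Codon 7 AGU (Ser): third position 2-fold.
Codon 8 GCG (Ala): third position 4-fold.
Four-fold degenerate third positions: 4.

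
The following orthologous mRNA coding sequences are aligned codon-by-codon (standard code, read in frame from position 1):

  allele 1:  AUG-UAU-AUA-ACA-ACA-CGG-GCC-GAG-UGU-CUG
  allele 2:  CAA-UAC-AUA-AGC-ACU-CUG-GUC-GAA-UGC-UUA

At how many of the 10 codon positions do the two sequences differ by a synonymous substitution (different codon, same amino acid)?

Codon 1: AUG Met / CAA Gln — nonsynonymous.
Codon 2: UAU Tyr / UAC Tyr — synonymous.
Codon 3: AUA Ile / AUA Ile — identical.
Codon 4: ACA Thr / AGC Ser — nonsynonymous.
Codon 5: ACA Thr / ACU Thr — synonymous.
Codon 6: CGG Arg / CUG Leu — nonsynonymous.
Codon 7: GCC Ala / GUC Val — nonsynonymous.
Codon 8: GAG Glu / GAA Glu — synonymous.
Codon 9: UGU Cys / UGC Cys — synonymous.
Codon 10: CUG Leu / UUA Leu — synonymous.
Synonymous differences: 5.

5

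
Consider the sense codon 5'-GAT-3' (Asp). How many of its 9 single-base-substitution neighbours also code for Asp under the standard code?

Position 1: none → 0 synonymous.
Position 2: none → 0 synonymous.
Position 3: GAC → 1 synonymous.
Total: 0 + 0 + 1 = 1.

1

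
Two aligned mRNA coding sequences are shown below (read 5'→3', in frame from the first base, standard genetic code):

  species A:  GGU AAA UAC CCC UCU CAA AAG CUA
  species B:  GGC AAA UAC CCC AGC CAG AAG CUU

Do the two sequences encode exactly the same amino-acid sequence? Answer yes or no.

Codon 1: GGU Gly / GGC Gly — synonymous.
Codon 2: AAA Lys / AAA Lys — identical.
Codon 3: UAC Tyr / UAC Tyr — identical.
Codon 4: CCC Pro / CCC Pro — identical.
Codon 5: UCU Ser / AGC Ser — synonymous.
Codon 6: CAA Gln / CAG Gln — synonymous.
Codon 7: AAG Lys / AAG Lys — identical.
Codon 8: CUA Leu / CUU Leu — synonymous.
Nonsynonymous differences: 0 → same protein.

yes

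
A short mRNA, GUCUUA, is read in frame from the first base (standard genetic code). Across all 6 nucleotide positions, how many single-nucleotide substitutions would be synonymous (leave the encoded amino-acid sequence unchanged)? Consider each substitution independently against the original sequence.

5

Codon 1 (GUC, Val): 3 synonymous substitutions.
Codon 2 (UUA, Leu): 2 synonymous substitutions.
Total: 3 + 2 = 5.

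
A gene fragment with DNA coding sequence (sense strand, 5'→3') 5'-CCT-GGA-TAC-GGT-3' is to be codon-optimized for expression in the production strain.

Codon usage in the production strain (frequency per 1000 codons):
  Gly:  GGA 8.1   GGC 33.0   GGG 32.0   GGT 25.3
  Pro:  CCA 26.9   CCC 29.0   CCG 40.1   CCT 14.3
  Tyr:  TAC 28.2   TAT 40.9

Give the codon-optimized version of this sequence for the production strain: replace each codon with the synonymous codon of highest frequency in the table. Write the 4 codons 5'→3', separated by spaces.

Codon 1 (Pro): best is CCG at 40.1.
Codon 2 (Gly): best is GGC at 33.0.
Codon 3 (Tyr): best is TAT at 40.9.
Codon 4 (Gly): best is GGC at 33.0.

CCG GGC TAT GGC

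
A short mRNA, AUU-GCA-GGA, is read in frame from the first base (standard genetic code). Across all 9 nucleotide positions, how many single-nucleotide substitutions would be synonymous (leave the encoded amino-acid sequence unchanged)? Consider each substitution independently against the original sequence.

8

Codon 1 (AUU, Ile): 2 synonymous substitutions.
Codon 2 (GCA, Ala): 3 synonymous substitutions.
Codon 3 (GGA, Gly): 3 synonymous substitutions.
Total: 2 + 3 + 3 = 8.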